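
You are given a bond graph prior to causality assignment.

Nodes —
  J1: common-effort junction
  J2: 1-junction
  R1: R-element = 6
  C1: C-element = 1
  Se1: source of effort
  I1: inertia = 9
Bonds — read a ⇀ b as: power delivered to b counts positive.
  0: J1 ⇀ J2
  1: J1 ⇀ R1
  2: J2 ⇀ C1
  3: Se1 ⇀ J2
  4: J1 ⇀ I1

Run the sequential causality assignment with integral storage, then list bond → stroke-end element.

b3 stroke at J2  (Se1 fixes effort; stroke away)
b2 stroke at J2  (C1 integral (e out))
b0 stroke at J1  (closing 1-jn rule on J2)
b1 stroke at R1  (J1: bond 0 brought effort, rest push out)
b4 stroke at I1  (common-e at J1 fixed by 0)

β0 →J1
β1 →R1
β2 →J2
β3 →J2
β4 →I1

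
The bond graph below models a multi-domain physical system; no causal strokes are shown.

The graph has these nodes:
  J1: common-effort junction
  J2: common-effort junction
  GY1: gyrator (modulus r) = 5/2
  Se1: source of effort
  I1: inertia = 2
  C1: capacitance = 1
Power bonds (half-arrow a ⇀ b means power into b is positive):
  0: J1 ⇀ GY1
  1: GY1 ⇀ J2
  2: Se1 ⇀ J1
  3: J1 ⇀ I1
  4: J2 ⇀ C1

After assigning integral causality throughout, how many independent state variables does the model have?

#2 |J1  (Se1 fixes effort; stroke away)
#0 |GY1  (common-e at J1 fixed by 2)
#3 |I1  (J1 effort already set via bond 2)
#1 |GY1  (GY GY1: same side as bond 0)
#4 |J2  (J2: last free bond brings effort in)

2  (C1, I1 all integral)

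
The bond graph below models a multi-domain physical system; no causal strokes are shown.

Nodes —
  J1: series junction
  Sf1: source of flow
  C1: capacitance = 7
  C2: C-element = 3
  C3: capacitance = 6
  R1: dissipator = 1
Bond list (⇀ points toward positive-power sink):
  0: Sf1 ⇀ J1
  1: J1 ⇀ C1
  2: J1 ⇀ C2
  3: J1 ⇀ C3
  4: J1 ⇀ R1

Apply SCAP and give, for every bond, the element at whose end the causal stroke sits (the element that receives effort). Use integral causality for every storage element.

b0 →Sf1  (source Sf1 imposes f)
b1 →J1  (common-f at J1 fixed by 0)
b2 →J1  (J1: bond 0 brought flow, rest push out)
b3 →J1  (J1 flow already set via bond 0)
b4 →J1  (J1: bond 0 brought flow, rest push out)

b0 →Sf1
b1 →J1
b2 →J1
b3 →J1
b4 →J1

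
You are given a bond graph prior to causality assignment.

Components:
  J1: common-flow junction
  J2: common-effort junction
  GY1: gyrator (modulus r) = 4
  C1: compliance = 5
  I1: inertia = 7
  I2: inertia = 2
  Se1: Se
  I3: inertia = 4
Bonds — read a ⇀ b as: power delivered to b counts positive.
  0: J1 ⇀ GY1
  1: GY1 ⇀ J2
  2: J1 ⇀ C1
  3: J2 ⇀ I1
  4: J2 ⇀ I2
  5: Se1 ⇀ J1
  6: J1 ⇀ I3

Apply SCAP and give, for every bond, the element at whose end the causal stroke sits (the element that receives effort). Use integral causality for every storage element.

#5 stroke→J1  (Se1 fixes effort; stroke away)
#2 stroke→J1  (prefer integral on C1)
#3 stroke→I1  (I1 outputs flow p/I1)
#4 stroke→I2  (prefer integral on I2)
#1 stroke→J2  (J2 needs exactly one e-in)
#0 stroke→J1  (GY GY1: same side as bond 1)
#6 stroke→I3  (J1 needs exactly one f-in)

bond 0 |J1
bond 1 |J2
bond 2 |J1
bond 3 |I1
bond 4 |I2
bond 5 |J1
bond 6 |I3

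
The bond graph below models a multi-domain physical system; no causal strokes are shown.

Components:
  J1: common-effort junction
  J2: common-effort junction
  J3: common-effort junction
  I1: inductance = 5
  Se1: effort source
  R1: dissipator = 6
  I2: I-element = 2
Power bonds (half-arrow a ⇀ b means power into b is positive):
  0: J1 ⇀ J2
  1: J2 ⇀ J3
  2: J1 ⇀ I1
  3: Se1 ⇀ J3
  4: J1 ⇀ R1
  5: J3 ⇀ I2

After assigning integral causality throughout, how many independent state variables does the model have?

2  (I1, I2 all integral)

bond 3 stroke at J3  (Se1 (Se) sets effort on bond)
bond 1 stroke at J2  (J3: bond 3 brought effort, rest push out)
bond 5 stroke at I2  (J3 effort already set via bond 3)
bond 0 stroke at J1  (J2: bond 1 brought effort, rest push out)
bond 2 stroke at I1  (J1 effort already set via bond 0)
bond 4 stroke at R1  (J1 effort already set via bond 0)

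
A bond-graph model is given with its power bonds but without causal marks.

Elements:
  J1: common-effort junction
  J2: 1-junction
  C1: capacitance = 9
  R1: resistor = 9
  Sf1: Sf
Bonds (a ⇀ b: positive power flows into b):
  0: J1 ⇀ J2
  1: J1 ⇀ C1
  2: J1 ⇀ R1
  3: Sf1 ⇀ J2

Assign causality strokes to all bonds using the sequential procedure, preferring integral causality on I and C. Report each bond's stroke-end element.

β0 |J2
β1 |J1
β2 |R1
β3 |Sf1

β3 stroke at Sf1  (Sf1 fixes flow; stroke at Sf1)
β0 stroke at J2  (1-jn J2 has f-setter on 3)
β1 stroke at J1  (C1 integral (e out))
β2 stroke at R1  (0-jn J1 has e-setter on 1)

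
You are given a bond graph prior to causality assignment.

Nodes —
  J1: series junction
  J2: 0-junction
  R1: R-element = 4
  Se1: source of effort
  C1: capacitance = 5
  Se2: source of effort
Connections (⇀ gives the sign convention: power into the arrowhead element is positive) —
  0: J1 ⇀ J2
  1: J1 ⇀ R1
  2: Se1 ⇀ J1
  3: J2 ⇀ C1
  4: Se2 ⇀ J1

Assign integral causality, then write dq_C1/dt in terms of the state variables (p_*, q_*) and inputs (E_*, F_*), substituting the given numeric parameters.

β2 →J1  (Se1 (Se) sets effort on bond)
β4 →J1  (Se2 fixes effort; stroke away)
β3 →J2  (C1 outputs effort q/C1)
β0 →J1  (0-jn J2 has e-setter on 3)
β1 →R1  (J1: last free bond brings flow in)

dq_C1/dt = E_Se1/4 + E_Se2/4 - q_C1/20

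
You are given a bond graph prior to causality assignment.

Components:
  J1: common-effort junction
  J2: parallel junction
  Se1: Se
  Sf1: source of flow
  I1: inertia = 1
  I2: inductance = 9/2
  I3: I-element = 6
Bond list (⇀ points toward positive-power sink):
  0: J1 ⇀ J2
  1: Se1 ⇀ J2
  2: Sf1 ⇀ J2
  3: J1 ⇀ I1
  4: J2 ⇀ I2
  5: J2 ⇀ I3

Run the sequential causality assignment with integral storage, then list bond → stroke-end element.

#1 stroke at J2  (Se1 fixes effort; stroke away)
#2 stroke at Sf1  (Sf1 (Sf) sets flow on bond)
#0 stroke at J1  (common-e at J2 fixed by 1)
#4 stroke at I2  (J2: bond 1 brought effort, rest push out)
#5 stroke at I3  (common-e at J2 fixed by 1)
#3 stroke at I1  (J1 effort already set via bond 0)

bond 0 →J1
bond 1 →J2
bond 2 →Sf1
bond 3 →I1
bond 4 →I2
bond 5 →I3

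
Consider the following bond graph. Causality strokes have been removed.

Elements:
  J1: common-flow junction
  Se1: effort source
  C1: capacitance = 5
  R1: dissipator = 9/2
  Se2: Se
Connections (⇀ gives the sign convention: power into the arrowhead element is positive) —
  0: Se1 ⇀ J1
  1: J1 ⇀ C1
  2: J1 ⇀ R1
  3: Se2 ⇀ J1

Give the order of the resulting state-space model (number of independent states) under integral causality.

1  (C1 all integral)

β0 |J1  (Se1 fixes effort; stroke away)
β3 |J1  (source Se2 imposes e)
β1 |J1  (prefer integral on C1)
β2 |R1  (J1 needs exactly one f-in)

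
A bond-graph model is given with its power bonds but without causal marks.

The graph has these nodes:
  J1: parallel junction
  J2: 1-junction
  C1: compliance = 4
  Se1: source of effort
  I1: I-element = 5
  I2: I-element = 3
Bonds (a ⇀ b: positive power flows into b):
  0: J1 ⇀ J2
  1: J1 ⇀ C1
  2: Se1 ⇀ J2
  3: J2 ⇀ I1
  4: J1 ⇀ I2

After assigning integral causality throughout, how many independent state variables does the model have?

3  (C1, I1, I2 all integral)

bond 2 stroke→J2  (Se1 (Se) sets effort on bond)
bond 1 stroke→J1  (C1: C, integral causality)
bond 0 stroke→J2  (J1: bond 1 brought effort, rest push out)
bond 4 stroke→I2  (J1 effort already set via bond 1)
bond 3 stroke→I1  (J2 needs exactly one f-in)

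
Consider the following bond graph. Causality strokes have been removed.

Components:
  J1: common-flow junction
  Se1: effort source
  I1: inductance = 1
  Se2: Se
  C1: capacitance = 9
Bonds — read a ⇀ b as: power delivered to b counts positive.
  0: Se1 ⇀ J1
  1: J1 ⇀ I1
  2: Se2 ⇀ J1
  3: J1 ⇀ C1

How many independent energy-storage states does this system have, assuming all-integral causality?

2  (C1, I1 all integral)

bond 0 stroke→J1  (source Se1 imposes e)
bond 2 stroke→J1  (Se2: effort source, stroke at far end)
bond 1 stroke→I1  (I1: I, integral causality)
bond 3 stroke→J1  (J1 flow already set via bond 1)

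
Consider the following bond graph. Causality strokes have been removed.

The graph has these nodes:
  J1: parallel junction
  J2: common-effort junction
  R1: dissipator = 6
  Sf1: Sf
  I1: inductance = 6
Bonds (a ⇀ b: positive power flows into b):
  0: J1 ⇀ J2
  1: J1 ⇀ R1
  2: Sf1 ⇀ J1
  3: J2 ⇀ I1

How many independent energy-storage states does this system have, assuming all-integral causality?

bond 2 →Sf1  (Sf1: flow source, stroke at near end)
bond 3 →I1  (prefer integral on I1)
bond 0 →J2  (closing 0-jn rule on J2)
bond 1 →J1  (closing 0-jn rule on J1)

1  (I1 all integral)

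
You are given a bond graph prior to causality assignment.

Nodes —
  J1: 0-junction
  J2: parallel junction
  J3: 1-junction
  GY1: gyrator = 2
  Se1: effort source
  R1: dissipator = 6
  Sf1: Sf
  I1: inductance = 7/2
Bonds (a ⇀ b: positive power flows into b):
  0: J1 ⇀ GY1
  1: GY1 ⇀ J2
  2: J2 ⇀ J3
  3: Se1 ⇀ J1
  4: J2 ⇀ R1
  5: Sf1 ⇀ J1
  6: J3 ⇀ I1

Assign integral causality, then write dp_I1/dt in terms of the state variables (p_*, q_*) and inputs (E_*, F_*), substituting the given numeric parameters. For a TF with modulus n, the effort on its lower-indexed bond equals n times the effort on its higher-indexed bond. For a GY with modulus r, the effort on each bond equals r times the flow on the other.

dp_I1/dt = 3*E_Se1 - 12*p_I1/7

β3 |J1  (source Se1 imposes e)
β5 |Sf1  (Sf1 fixes flow; stroke at Sf1)
β0 |GY1  (J1 effort already set via bond 3)
β1 |GY1  (GY1 both-in/both-out from 0)
β6 |I1  (I1 outputs flow p/I1)
β2 |J3  (1-jn J3 has f-setter on 6)
β4 |J2  (closing 0-jn rule on J2)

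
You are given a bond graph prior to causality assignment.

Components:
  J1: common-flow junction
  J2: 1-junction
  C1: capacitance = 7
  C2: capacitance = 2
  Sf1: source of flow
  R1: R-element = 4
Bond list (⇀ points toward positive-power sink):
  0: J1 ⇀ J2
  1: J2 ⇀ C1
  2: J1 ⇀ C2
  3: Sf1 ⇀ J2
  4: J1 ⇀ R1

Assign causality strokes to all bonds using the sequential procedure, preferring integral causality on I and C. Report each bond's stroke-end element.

b0 stroke→J2
b1 stroke→J2
b2 stroke→J1
b3 stroke→Sf1
b4 stroke→J1

bond 3 |Sf1  (Sf1: flow source, stroke at near end)
bond 0 |J2  (J2: bond 3 brought flow, rest push out)
bond 1 |J2  (common-f at J2 fixed by 3)
bond 2 |J1  (1-jn J1 has f-setter on 0)
bond 4 |J1  (common-f at J1 fixed by 0)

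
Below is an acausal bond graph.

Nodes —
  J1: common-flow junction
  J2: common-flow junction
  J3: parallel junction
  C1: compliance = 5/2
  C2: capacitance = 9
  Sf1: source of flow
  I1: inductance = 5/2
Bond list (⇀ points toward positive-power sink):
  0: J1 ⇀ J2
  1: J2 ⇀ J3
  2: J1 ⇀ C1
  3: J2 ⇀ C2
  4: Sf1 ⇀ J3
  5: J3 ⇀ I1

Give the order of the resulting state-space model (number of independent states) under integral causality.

3  (C1, C2, I1 all integral)

β4 stroke at Sf1  (Sf1 fixes flow; stroke at Sf1)
β2 stroke at J1  (C1 integral (e out))
β0 stroke at J2  (J1 needs exactly one f-in)
β3 stroke at J2  (C2: C, integral causality)
β1 stroke at J3  (J2 needs exactly one f-in)
β5 stroke at I1  (common-e at J3 fixed by 1)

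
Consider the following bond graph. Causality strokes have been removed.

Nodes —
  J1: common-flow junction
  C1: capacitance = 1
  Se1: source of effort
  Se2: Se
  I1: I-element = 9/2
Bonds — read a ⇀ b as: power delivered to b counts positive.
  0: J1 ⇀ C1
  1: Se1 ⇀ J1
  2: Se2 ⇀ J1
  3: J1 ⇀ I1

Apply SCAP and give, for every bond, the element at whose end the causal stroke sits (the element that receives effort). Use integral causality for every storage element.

bond 0 |J1
bond 1 |J1
bond 2 |J1
bond 3 |I1

b1 stroke at J1  (source Se1 imposes e)
b2 stroke at J1  (source Se2 imposes e)
b0 stroke at J1  (C1 integral (e out))
b3 stroke at I1  (J1: last free bond brings flow in)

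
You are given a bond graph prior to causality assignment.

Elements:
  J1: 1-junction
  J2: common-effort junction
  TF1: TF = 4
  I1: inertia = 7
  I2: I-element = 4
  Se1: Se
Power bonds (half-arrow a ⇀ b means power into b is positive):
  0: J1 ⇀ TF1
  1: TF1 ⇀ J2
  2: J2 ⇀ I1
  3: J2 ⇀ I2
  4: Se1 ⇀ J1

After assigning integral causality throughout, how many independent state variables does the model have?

#4 stroke→J1  (Se1 (Se) sets effort on bond)
#0 stroke→TF1  (J1: last free bond brings flow in)
#1 stroke→J2  (through TF1, causality passes straight; one stroke at TF1)
#2 stroke→I1  (J2: bond 1 brought effort, rest push out)
#3 stroke→I2  (J2: bond 1 brought effort, rest push out)

2  (I1, I2 all integral)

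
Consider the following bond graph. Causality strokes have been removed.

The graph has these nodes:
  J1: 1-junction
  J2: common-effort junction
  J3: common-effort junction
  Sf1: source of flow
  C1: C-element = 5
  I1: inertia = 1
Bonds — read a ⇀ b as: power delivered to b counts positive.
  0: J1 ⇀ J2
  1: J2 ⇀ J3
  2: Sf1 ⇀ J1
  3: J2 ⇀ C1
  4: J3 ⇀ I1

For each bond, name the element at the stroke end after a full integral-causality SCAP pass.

β2 stroke at Sf1  (source Sf1 imposes f)
β0 stroke at J1  (common-f at J1 fixed by 2)
β3 stroke at J2  (C1: C, integral causality)
β1 stroke at J3  (common-e at J2 fixed by 3)
β4 stroke at I1  (common-e at J3 fixed by 1)

bond 0 stroke→J1
bond 1 stroke→J3
bond 2 stroke→Sf1
bond 3 stroke→J2
bond 4 stroke→I1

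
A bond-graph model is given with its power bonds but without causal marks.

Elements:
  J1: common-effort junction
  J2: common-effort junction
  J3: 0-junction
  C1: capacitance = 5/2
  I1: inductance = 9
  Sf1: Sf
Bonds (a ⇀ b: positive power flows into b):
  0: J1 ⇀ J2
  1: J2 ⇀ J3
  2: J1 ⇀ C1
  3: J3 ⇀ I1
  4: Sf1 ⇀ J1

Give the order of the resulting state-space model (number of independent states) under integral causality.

2  (C1, I1 all integral)

b4 →Sf1  (Sf1: flow source, stroke at near end)
b2 →J1  (C1 integral (e out))
b0 →J2  (common-e at J1 fixed by 2)
b1 →J3  (J2: bond 0 brought effort, rest push out)
b3 →I1  (common-e at J3 fixed by 1)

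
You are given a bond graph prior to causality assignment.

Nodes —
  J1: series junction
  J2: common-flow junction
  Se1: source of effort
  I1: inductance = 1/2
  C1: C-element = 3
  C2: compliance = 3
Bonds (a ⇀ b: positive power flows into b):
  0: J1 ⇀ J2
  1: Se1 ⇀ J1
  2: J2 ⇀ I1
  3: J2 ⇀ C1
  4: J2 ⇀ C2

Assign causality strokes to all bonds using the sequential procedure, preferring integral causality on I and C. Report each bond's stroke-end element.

#0 stroke→J2
#1 stroke→J1
#2 stroke→I1
#3 stroke→J2
#4 stroke→J2

bond 1 stroke→J1  (Se1 (Se) sets effort on bond)
bond 0 stroke→J2  (J1 needs exactly one f-in)
bond 2 stroke→I1  (prefer integral on I1)
bond 3 stroke→J2  (1-jn J2 has f-setter on 2)
bond 4 stroke→J2  (J2 flow already set via bond 2)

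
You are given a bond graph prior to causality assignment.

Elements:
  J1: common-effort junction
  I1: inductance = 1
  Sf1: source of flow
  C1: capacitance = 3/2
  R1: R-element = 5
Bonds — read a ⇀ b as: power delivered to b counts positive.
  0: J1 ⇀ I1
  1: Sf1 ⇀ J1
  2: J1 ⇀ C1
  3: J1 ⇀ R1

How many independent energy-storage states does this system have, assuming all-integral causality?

b1 |Sf1  (source Sf1 imposes f)
b0 |I1  (I1 integral (f out))
b2 |J1  (C1 outputs effort q/C1)
b3 |R1  (J1 effort already set via bond 2)

2  (C1, I1 all integral)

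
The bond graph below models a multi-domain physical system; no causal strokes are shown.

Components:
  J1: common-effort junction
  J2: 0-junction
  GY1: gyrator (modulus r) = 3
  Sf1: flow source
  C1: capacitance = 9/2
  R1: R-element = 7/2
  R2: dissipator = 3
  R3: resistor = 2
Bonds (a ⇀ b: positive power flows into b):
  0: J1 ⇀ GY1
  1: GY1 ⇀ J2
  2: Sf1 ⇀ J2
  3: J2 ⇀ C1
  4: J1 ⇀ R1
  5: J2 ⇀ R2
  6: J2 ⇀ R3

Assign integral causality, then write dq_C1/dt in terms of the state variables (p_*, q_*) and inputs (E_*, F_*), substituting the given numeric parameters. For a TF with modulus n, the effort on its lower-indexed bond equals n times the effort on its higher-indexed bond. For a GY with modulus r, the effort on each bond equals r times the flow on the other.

bond 2 →Sf1  (Sf1: flow source, stroke at near end)
bond 3 →J2  (prefer integral on C1)
bond 1 →GY1  (J2 effort already set via bond 3)
bond 5 →R2  (J2 effort already set via bond 3)
bond 6 →R3  (common-e at J2 fixed by 3)
bond 0 →GY1  (GY1 both-in/both-out from 1)
bond 4 →J1  (J1: last free bond brings effort in)

dq_C1/dt = F_Sf1 - 22*q_C1/81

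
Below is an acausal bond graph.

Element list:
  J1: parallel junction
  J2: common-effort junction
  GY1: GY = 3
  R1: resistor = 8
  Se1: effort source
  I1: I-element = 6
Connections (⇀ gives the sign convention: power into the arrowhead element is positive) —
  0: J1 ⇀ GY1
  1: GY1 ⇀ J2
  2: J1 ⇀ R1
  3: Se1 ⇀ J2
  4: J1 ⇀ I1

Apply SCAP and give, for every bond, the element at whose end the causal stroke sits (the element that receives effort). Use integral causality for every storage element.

#3 stroke at J2  (Se1 fixes effort; stroke away)
#1 stroke at GY1  (common-e at J2 fixed by 3)
#0 stroke at GY1  (GY1: gyrator matches bond 1)
#4 stroke at I1  (I1 outputs flow p/I1)
#2 stroke at J1  (J1: last free bond brings effort in)

b0 stroke→GY1
b1 stroke→GY1
b2 stroke→J1
b3 stroke→J2
b4 stroke→I1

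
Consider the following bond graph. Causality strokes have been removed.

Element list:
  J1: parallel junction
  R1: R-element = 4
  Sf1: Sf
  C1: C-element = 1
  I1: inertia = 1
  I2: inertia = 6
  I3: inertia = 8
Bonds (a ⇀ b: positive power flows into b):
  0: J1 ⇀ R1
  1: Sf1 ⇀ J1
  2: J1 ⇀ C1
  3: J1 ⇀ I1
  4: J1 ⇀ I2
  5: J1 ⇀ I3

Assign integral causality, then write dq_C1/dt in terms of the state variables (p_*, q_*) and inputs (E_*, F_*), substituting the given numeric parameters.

β1 stroke at Sf1  (Sf1 fixes flow; stroke at Sf1)
β2 stroke at J1  (C1: C, integral causality)
β0 stroke at R1  (common-e at J1 fixed by 2)
β3 stroke at I1  (J1: bond 2 brought effort, rest push out)
β4 stroke at I2  (common-e at J1 fixed by 2)
β5 stroke at I3  (common-e at J1 fixed by 2)

dq_C1/dt = F_Sf1 - p_I1 - p_I2/6 - p_I3/8 - q_C1/4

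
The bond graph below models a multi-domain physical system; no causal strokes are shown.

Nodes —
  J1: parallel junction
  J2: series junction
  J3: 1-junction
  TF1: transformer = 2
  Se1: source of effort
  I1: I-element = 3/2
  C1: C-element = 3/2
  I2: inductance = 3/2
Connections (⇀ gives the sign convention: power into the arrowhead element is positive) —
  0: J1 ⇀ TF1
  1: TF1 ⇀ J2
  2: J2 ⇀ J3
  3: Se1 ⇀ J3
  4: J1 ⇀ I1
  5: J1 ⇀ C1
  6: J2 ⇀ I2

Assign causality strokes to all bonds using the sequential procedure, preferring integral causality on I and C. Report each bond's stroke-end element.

β3 stroke at J3  (Se1: effort source, stroke at far end)
β2 stroke at J2  (closing 1-jn rule on J3)
β4 stroke at I1  (prefer integral on I1)
β5 stroke at J1  (C1: C, integral causality)
β0 stroke at TF1  (common-e at J1 fixed by 5)
β1 stroke at J2  (TF TF1: opposite of bond 0)
β6 stroke at I2  (J2: last free bond brings flow in)

b0 stroke at TF1
b1 stroke at J2
b2 stroke at J2
b3 stroke at J3
b4 stroke at I1
b5 stroke at J1
b6 stroke at I2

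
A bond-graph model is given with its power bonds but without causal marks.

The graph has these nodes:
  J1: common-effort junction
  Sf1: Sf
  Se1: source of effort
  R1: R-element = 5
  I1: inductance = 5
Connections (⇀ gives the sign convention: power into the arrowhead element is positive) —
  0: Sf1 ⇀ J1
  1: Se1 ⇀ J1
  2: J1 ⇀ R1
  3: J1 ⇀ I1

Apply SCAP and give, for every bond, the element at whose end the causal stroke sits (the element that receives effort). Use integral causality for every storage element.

b0 →Sf1  (Sf1 fixes flow; stroke at Sf1)
b1 →J1  (Se1: effort source, stroke at far end)
b2 →R1  (J1 effort already set via bond 1)
b3 →I1  (common-e at J1 fixed by 1)

b0 stroke→Sf1
b1 stroke→J1
b2 stroke→R1
b3 stroke→I1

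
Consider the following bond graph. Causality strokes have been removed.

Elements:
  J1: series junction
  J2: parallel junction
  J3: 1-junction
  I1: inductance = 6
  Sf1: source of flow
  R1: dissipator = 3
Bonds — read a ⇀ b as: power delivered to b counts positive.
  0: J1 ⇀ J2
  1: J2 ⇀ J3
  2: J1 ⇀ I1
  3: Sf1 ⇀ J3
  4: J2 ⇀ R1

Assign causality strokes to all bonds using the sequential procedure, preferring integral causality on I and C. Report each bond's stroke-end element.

β0 |J1
β1 |J3
β2 |I1
β3 |Sf1
β4 |J2

β3 |Sf1  (source Sf1 imposes f)
β1 |J3  (J3 flow already set via bond 3)
β2 |I1  (I1: I, integral causality)
β0 |J1  (J1: bond 2 brought flow, rest push out)
β4 |J2  (only one effort-in slot at J2)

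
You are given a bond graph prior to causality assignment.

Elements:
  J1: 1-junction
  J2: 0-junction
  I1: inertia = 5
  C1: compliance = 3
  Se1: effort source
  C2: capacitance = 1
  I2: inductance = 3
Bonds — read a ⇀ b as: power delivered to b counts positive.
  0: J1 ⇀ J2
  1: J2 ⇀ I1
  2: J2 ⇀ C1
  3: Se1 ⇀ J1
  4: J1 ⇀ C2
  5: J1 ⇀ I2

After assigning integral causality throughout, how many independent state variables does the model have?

b3 →J1  (Se1 (Se) sets effort on bond)
b1 →I1  (I1 outputs flow p/I1)
b2 →J2  (C1 integral (e out))
b0 →J1  (common-e at J2 fixed by 2)
b4 →J1  (C2: C, integral causality)
b5 →I2  (only one flow-in slot at J1)

4  (C1, C2, I1, I2 all integral)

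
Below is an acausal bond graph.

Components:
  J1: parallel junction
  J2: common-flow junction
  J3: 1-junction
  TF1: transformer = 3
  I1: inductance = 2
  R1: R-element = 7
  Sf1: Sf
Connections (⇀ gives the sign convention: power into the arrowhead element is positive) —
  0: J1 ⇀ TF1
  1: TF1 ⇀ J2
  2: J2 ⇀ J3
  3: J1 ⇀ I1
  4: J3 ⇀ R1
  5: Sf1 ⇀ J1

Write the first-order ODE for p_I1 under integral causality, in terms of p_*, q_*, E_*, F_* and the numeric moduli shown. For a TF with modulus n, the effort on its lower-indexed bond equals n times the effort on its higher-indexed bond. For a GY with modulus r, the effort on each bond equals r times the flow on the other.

bond 5 |Sf1  (source Sf1 imposes f)
bond 3 |I1  (prefer integral on I1)
bond 0 |J1  (only one effort-in slot at J1)
bond 1 |TF1  (TF TF1: opposite of bond 0)
bond 2 |J2  (1-jn J2 has f-setter on 1)
bond 4 |J3  (1-jn J3 has f-setter on 2)

dp_I1/dt = 63*F_Sf1 - 63*p_I1/2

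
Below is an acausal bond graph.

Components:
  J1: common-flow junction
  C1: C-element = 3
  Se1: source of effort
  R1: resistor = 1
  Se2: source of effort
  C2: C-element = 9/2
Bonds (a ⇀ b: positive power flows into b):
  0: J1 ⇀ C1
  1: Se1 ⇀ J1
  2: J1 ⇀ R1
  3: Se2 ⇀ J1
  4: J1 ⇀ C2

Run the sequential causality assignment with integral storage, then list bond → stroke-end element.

#1 |J1  (Se1 (Se) sets effort on bond)
#3 |J1  (Se2 (Se) sets effort on bond)
#0 |J1  (C1: C, integral causality)
#4 |J1  (C2 outputs effort q/C2)
#2 |R1  (closing 1-jn rule on J1)

bond 0 stroke→J1
bond 1 stroke→J1
bond 2 stroke→R1
bond 3 stroke→J1
bond 4 stroke→J1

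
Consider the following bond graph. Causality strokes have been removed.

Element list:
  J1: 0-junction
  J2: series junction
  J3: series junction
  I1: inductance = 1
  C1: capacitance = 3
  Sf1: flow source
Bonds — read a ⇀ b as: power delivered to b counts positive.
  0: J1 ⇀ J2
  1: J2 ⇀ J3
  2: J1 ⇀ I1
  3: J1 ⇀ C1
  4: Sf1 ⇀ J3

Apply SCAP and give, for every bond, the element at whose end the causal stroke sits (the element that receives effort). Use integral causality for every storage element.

β0 →J2
β1 →J3
β2 →I1
β3 →J1
β4 →Sf1

b4 →Sf1  (Sf1: flow source, stroke at near end)
b1 →J3  (J3: bond 4 brought flow, rest push out)
b0 →J2  (common-f at J2 fixed by 1)
b2 →I1  (prefer integral on I1)
b3 →J1  (closing 0-jn rule on J1)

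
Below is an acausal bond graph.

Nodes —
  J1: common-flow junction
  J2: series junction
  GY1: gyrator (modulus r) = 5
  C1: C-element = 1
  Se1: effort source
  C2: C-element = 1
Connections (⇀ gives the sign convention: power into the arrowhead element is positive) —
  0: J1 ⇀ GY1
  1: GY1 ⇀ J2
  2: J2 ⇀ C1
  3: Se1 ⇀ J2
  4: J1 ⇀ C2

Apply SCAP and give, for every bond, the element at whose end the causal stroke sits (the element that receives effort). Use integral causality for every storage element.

b0 stroke→GY1
b1 stroke→GY1
b2 stroke→J2
b3 stroke→J2
b4 stroke→J1

b3 |J2  (Se1 (Se) sets effort on bond)
b2 |J2  (C1 integral (e out))
b1 |GY1  (J2 needs exactly one f-in)
b0 |GY1  (GY1 both-in/both-out from 1)
b4 |J1  (common-f at J1 fixed by 0)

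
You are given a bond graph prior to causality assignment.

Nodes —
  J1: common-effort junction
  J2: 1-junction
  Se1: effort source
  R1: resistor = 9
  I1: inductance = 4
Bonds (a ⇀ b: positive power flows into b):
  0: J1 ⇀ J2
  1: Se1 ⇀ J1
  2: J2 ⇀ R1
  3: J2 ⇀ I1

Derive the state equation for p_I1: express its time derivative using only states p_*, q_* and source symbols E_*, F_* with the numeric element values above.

bond 1 stroke at J1  (Se1: effort source, stroke at far end)
bond 0 stroke at J2  (J1: bond 1 brought effort, rest push out)
bond 3 stroke at I1  (I1 integral (f out))
bond 2 stroke at J2  (J2: bond 3 brought flow, rest push out)

dp_I1/dt = E_Se1 - 9*p_I1/4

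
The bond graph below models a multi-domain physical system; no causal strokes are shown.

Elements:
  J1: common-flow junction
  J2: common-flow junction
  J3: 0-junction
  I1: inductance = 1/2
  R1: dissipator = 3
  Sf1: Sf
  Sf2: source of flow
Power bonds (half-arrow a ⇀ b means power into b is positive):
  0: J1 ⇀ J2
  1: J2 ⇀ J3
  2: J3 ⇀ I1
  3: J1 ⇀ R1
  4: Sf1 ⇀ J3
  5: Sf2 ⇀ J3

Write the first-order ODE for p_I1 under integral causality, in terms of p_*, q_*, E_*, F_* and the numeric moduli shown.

dp_I1/dt = 3*F_Sf1 + 3*F_Sf2 - 6*p_I1

#4 |Sf1  (source Sf1 imposes f)
#5 |Sf2  (source Sf2 imposes f)
#2 |I1  (I1 integral (f out))
#1 |J3  (only one effort-in slot at J3)
#0 |J2  (J2 flow already set via bond 1)
#3 |J1  (J1: bond 0 brought flow, rest push out)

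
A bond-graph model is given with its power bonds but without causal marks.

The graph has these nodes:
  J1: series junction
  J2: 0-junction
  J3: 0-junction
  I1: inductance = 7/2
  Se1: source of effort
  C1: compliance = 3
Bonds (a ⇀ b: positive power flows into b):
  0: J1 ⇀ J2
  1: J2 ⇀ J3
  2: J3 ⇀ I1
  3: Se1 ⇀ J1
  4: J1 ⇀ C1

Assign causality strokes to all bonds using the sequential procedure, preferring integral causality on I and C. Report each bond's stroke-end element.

β0 stroke at J2
β1 stroke at J3
β2 stroke at I1
β3 stroke at J1
β4 stroke at J1

#3 stroke at J1  (Se1 (Se) sets effort on bond)
#2 stroke at I1  (I1: I, integral causality)
#1 stroke at J3  (J3 needs exactly one e-in)
#0 stroke at J2  (closing 0-jn rule on J2)
#4 stroke at J1  (J1: bond 0 brought flow, rest push out)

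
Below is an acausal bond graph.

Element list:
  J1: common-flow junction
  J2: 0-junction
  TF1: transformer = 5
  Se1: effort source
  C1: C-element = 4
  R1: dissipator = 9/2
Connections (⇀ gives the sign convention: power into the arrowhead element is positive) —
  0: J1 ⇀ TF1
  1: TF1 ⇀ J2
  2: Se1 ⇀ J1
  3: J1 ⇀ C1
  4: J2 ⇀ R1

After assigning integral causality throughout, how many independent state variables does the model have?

bond 2 |J1  (Se1: effort source, stroke at far end)
bond 3 |J1  (prefer integral on C1)
bond 0 |TF1  (J1: last free bond brings flow in)
bond 1 |J2  (TF TF1: opposite of bond 0)
bond 4 |R1  (0-jn J2 has e-setter on 1)

1  (C1 all integral)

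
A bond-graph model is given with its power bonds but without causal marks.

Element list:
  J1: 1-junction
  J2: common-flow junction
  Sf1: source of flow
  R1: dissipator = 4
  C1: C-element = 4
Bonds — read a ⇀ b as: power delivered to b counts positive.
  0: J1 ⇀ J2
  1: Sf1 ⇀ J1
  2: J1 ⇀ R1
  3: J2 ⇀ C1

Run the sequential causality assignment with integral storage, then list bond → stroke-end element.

#1 stroke at Sf1  (Sf1 fixes flow; stroke at Sf1)
#0 stroke at J1  (common-f at J1 fixed by 1)
#2 stroke at J1  (common-f at J1 fixed by 1)
#3 stroke at J2  (J2: bond 0 brought flow, rest push out)

#0 →J1
#1 →Sf1
#2 →J1
#3 →J2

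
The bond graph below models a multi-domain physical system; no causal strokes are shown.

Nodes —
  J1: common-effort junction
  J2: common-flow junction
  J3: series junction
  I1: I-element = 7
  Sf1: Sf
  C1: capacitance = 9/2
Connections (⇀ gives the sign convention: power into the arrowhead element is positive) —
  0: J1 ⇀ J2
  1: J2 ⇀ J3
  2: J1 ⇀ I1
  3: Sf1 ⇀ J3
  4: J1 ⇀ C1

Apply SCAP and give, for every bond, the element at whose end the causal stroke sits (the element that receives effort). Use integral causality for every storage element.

b0 |J2
b1 |J3
b2 |I1
b3 |Sf1
b4 |J1

b3 stroke→Sf1  (Sf1: flow source, stroke at near end)
b1 stroke→J3  (1-jn J3 has f-setter on 3)
b0 stroke→J2  (common-f at J2 fixed by 1)
b2 stroke→I1  (I1 outputs flow p/I1)
b4 stroke→J1  (J1: last free bond brings effort in)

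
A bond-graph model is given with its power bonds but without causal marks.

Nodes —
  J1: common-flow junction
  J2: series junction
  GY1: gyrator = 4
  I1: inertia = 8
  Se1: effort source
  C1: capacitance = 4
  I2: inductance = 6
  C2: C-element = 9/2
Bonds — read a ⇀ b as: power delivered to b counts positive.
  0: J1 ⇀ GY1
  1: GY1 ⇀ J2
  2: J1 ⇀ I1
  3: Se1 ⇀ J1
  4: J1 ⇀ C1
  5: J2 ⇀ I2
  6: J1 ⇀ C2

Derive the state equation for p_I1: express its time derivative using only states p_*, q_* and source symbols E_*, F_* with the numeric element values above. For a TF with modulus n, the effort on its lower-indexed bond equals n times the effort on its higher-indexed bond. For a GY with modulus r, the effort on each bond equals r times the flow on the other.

b3 →J1  (source Se1 imposes e)
b2 →I1  (I1 integral (f out))
b0 →J1  (1-jn J1 has f-setter on 2)
b4 →J1  (J1 flow already set via bond 2)
b6 →J1  (J1 flow already set via bond 2)
b1 →J2  (GY1: gyrator matches bond 0)
b5 →I2  (only one flow-in slot at J2)

dp_I1/dt = E_Se1 - 2*p_I2/3 - q_C1/4 - 2*q_C2/9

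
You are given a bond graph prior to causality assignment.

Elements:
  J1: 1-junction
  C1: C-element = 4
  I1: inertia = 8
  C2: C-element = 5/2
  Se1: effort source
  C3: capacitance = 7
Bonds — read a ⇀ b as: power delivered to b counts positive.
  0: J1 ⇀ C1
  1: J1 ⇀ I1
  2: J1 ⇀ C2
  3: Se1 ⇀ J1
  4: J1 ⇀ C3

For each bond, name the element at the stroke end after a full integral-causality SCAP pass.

bond 0 |J1
bond 1 |I1
bond 2 |J1
bond 3 |J1
bond 4 |J1

b3 →J1  (source Se1 imposes e)
b0 →J1  (prefer integral on C1)
b1 →I1  (I1 integral (f out))
b2 →J1  (J1 flow already set via bond 1)
b4 →J1  (1-jn J1 has f-setter on 1)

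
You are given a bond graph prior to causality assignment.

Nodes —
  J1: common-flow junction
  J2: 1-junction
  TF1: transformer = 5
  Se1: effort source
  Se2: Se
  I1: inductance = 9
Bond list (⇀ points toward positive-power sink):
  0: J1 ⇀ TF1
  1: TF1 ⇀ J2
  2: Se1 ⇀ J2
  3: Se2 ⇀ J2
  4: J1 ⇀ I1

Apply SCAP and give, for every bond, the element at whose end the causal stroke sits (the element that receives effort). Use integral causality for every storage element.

#2 →J2  (Se1: effort source, stroke at far end)
#3 →J2  (source Se2 imposes e)
#1 →TF1  (only one flow-in slot at J2)
#0 →J1  (through TF1, causality passes straight; one stroke at TF1)
#4 →I1  (J1: last free bond brings flow in)

#0 stroke→J1
#1 stroke→TF1
#2 stroke→J2
#3 stroke→J2
#4 stroke→I1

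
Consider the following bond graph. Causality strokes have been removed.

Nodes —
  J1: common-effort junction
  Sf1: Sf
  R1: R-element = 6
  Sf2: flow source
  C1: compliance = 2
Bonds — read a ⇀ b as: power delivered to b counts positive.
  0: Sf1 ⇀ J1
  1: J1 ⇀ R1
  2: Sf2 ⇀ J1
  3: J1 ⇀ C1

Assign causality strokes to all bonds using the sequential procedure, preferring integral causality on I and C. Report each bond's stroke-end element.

bond 0 |Sf1  (Sf1 fixes flow; stroke at Sf1)
bond 2 |Sf2  (source Sf2 imposes f)
bond 3 |J1  (C1 outputs effort q/C1)
bond 1 |R1  (J1 effort already set via bond 3)

bond 0 |Sf1
bond 1 |R1
bond 2 |Sf2
bond 3 |J1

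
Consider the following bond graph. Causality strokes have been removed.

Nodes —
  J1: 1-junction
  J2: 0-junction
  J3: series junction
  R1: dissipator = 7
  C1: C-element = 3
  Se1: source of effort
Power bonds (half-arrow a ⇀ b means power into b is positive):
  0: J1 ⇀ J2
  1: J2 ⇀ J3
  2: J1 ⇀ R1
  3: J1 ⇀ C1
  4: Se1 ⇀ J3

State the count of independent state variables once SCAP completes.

b4 stroke→J3  (Se1: effort source, stroke at far end)
b1 stroke→J2  (J3: last free bond brings flow in)
b0 stroke→J1  (common-e at J2 fixed by 1)
b3 stroke→J1  (C1 outputs effort q/C1)
b2 stroke→R1  (closing 1-jn rule on J1)

1  (C1 all integral)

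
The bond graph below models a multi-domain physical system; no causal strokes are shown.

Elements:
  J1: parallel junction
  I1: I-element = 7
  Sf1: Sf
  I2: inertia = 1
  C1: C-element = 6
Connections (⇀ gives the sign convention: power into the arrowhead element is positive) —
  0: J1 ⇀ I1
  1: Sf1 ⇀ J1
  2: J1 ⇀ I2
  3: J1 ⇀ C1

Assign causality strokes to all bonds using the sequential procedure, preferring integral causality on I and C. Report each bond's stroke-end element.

b0 |I1
b1 |Sf1
b2 |I2
b3 |J1

β1 stroke at Sf1  (Sf1: flow source, stroke at near end)
β0 stroke at I1  (I1 outputs flow p/I1)
β2 stroke at I2  (I2 outputs flow p/I2)
β3 stroke at J1  (J1 needs exactly one e-in)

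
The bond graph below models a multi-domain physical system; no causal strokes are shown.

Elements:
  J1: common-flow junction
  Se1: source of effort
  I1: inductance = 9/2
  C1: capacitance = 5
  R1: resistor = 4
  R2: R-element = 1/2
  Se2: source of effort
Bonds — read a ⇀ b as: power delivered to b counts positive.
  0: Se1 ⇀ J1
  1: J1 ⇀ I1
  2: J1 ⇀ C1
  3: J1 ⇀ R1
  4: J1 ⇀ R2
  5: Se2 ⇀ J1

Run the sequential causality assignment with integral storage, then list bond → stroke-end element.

b0 stroke→J1
b1 stroke→I1
b2 stroke→J1
b3 stroke→J1
b4 stroke→J1
b5 stroke→J1

#0 →J1  (Se1 (Se) sets effort on bond)
#5 →J1  (Se2 (Se) sets effort on bond)
#1 →I1  (I1: I, integral causality)
#2 →J1  (1-jn J1 has f-setter on 1)
#3 →J1  (common-f at J1 fixed by 1)
#4 →J1  (J1 flow already set via bond 1)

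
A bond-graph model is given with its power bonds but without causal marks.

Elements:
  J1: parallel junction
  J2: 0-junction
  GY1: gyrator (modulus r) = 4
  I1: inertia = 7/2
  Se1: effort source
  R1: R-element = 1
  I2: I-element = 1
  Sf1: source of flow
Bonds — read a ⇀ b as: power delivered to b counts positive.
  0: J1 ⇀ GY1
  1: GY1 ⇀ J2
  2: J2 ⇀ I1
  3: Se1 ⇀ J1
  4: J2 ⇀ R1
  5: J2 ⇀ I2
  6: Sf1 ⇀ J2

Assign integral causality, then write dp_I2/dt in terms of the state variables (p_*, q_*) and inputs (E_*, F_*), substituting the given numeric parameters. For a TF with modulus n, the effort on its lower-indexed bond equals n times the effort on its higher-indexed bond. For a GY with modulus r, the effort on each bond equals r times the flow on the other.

#3 →J1  (source Se1 imposes e)
#6 →Sf1  (source Sf1 imposes f)
#0 →GY1  (J1: bond 3 brought effort, rest push out)
#1 →GY1  (GY1: gyrator matches bond 0)
#2 →I1  (I1 integral (f out))
#5 →I2  (prefer integral on I2)
#4 →J2  (only one effort-in slot at J2)

dp_I2/dt = E_Se1/4 + F_Sf1 - 2*p_I1/7 - p_I2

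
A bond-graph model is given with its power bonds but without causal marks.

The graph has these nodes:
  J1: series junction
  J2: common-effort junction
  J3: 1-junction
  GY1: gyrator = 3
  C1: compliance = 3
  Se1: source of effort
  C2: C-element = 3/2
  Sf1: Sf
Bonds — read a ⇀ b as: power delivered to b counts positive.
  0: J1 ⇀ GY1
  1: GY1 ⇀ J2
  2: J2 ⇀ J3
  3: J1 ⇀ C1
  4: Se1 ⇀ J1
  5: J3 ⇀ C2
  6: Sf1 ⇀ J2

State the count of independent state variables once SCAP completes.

b4 →J1  (Se1 (Se) sets effort on bond)
b6 →Sf1  (Sf1 fixes flow; stroke at Sf1)
b3 →J1  (C1: C, integral causality)
b0 →GY1  (J1 needs exactly one f-in)
b1 →GY1  (GY1 both-in/both-out from 0)
b2 →J2  (closing 0-jn rule on J2)
b5 →J3  (J3 flow already set via bond 2)

2  (C1, C2 all integral)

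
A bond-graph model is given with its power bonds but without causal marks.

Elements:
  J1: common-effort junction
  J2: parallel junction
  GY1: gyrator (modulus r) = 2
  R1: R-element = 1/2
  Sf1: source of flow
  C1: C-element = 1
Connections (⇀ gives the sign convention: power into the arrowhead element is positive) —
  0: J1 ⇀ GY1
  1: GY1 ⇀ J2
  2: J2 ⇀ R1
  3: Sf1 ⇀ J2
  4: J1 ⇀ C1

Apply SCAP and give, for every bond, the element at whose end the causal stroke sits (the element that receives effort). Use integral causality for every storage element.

bond 0 stroke at GY1
bond 1 stroke at GY1
bond 2 stroke at J2
bond 3 stroke at Sf1
bond 4 stroke at J1

#3 |Sf1  (source Sf1 imposes f)
#4 |J1  (C1 outputs effort q/C1)
#0 |GY1  (common-e at J1 fixed by 4)
#1 |GY1  (GY1: gyrator matches bond 0)
#2 |J2  (only one effort-in slot at J2)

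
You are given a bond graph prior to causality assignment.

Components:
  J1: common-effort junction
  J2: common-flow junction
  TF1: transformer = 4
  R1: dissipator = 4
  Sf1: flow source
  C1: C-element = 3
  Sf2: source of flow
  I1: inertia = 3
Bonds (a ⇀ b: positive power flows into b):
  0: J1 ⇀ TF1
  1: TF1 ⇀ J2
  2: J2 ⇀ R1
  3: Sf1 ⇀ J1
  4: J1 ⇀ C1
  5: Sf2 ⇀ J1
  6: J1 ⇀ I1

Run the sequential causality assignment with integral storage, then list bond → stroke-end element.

β0 |TF1
β1 |J2
β2 |R1
β3 |Sf1
β4 |J1
β5 |Sf2
β6 |I1

β3 stroke→Sf1  (Sf1 (Sf) sets flow on bond)
β5 stroke→Sf2  (Sf2 fixes flow; stroke at Sf2)
β4 stroke→J1  (C1 integral (e out))
β0 stroke→TF1  (0-jn J1 has e-setter on 4)
β6 stroke→I1  (J1 effort already set via bond 4)
β1 stroke→J2  (TF1: transformer flips bond 0)
β2 stroke→R1  (closing 1-jn rule on J2)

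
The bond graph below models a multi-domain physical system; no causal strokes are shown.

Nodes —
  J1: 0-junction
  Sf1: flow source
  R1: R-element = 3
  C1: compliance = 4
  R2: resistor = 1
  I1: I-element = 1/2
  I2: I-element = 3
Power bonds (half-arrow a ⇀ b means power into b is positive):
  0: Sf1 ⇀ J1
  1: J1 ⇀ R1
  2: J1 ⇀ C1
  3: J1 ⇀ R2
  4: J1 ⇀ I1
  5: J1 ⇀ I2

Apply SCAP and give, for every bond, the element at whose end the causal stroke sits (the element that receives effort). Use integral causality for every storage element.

β0 stroke→Sf1  (Sf1: flow source, stroke at near end)
β2 stroke→J1  (C1: C, integral causality)
β1 stroke→R1  (J1 effort already set via bond 2)
β3 stroke→R2  (common-e at J1 fixed by 2)
β4 stroke→I1  (0-jn J1 has e-setter on 2)
β5 stroke→I2  (J1: bond 2 brought effort, rest push out)

#0 →Sf1
#1 →R1
#2 →J1
#3 →R2
#4 →I1
#5 →I2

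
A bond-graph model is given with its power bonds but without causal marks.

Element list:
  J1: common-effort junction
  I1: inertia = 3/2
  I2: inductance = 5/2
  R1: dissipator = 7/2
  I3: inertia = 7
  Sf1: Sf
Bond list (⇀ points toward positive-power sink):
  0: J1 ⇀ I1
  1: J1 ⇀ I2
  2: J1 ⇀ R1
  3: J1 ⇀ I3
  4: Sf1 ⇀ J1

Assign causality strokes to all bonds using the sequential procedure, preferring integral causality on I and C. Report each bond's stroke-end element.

#4 stroke at Sf1  (Sf1 (Sf) sets flow on bond)
#0 stroke at I1  (I1: I, integral causality)
#1 stroke at I2  (prefer integral on I2)
#3 stroke at I3  (I3 integral (f out))
#2 stroke at J1  (J1 needs exactly one e-in)

β0 →I1
β1 →I2
β2 →J1
β3 →I3
β4 →Sf1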